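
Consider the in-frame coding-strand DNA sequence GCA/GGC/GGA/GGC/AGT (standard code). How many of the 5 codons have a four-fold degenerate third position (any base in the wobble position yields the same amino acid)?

Codon 1 GCA (Ala): third position 4-fold.
Codon 2 GGC (Gly): third position 4-fold.
Codon 3 GGA (Gly): third position 4-fold.
Codon 4 GGC (Gly): third position 4-fold.
Codon 5 AGT (Ser): third position 2-fold.
Four-fold degenerate third positions: 4.

4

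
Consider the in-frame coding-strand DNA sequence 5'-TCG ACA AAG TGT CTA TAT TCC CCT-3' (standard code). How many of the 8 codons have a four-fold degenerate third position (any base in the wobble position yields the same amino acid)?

5

Codon 1 TCG (Ser): third position 4-fold.
Codon 2 ACA (Thr): third position 4-fold.
Codon 3 AAG (Lys): third position 2-fold.
Codon 4 TGT (Cys): third position 2-fold.
Codon 5 CTA (Leu): third position 4-fold.
Codon 6 TAT (Tyr): third position 2-fold.
Codon 7 TCC (Ser): third position 4-fold.
Codon 8 CCT (Pro): third position 4-fold.
Four-fold degenerate third positions: 5.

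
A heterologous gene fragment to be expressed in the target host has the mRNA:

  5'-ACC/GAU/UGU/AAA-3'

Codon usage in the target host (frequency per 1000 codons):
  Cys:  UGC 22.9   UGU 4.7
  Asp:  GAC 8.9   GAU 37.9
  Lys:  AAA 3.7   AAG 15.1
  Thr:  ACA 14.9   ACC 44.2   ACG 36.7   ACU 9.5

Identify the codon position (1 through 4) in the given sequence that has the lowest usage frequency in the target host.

Codon 1 ACC (Thr): 44.2 per 1000.
Codon 2 GAU (Asp): 37.9 per 1000.
Codon 3 UGU (Cys): 4.7 per 1000.
Codon 4 AAA (Lys): 3.7 per 1000.
Lowest frequency is 3.7 at codon 4.

4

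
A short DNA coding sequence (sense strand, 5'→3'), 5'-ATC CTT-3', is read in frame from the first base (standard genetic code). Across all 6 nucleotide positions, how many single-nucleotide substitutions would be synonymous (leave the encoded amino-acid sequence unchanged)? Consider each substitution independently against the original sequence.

5

Codon 1 (ATC, Ile): 2 synonymous substitutions.
Codon 2 (CTT, Leu): 3 synonymous substitutions.
Total: 2 + 3 = 5.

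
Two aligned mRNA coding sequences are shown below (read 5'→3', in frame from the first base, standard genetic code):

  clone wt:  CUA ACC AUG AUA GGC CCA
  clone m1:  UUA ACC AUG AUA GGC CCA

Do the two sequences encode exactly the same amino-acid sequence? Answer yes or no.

Codon 1: CUA Leu / UUA Leu — synonymous.
Codon 2: ACC Thr / ACC Thr — identical.
Codon 3: AUG Met / AUG Met — identical.
Codon 4: AUA Ile / AUA Ile — identical.
Codon 5: GGC Gly / GGC Gly — identical.
Codon 6: CCA Pro / CCA Pro — identical.
Nonsynonymous differences: 0 → same protein.

yes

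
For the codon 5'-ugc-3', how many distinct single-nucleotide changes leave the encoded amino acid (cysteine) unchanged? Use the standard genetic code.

1

Position 1: none → 0 synonymous.
Position 2: none → 0 synonymous.
Position 3: UGU → 1 synonymous.
Total: 0 + 0 + 1 = 1.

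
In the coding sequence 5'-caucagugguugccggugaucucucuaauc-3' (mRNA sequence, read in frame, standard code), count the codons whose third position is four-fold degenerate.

Codon 1 CAU (His): third position 2-fold.
Codon 2 CAG (Gln): third position 2-fold.
Codon 3 UGG (Trp): third position 1-fold.
Codon 4 UUG (Leu): third position 2-fold.
Codon 5 CCG (Pro): third position 4-fold.
Codon 6 GUG (Val): third position 4-fold.
Codon 7 AUC (Ile): third position 3-fold.
Codon 8 UCU (Ser): third position 4-fold.
Codon 9 CUA (Leu): third position 4-fold.
Codon 10 AUC (Ile): third position 3-fold.
Four-fold degenerate third positions: 4.

4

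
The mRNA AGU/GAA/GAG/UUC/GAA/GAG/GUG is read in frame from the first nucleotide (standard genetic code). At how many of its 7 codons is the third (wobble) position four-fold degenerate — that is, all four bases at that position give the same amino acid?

Codon 1 AGU (Ser): third position 2-fold.
Codon 2 GAA (Glu): third position 2-fold.
Codon 3 GAG (Glu): third position 2-fold.
Codon 4 UUC (Phe): third position 2-fold.
Codon 5 GAA (Glu): third position 2-fold.
Codon 6 GAG (Glu): third position 2-fold.
Codon 7 GUG (Val): third position 4-fold.
Four-fold degenerate third positions: 1.

1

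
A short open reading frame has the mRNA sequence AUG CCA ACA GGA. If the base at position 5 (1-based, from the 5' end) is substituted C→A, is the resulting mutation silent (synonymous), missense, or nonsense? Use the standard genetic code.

missense

Position 5 falls in codon 2: CCA → Pro.
After the substitution the codon is CAA → Gln.
Pro ≠ Gln, so this is a missense mutation.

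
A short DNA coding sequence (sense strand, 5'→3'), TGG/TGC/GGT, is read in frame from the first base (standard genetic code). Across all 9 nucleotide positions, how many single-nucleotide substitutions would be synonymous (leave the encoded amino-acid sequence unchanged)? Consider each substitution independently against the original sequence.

Codon 1 (TGG, Trp): 0 synonymous substitutions.
Codon 2 (TGC, Cys): 1 synonymous substitution.
Codon 3 (GGT, Gly): 3 synonymous substitutions.
Total: 0 + 1 + 3 = 4.

4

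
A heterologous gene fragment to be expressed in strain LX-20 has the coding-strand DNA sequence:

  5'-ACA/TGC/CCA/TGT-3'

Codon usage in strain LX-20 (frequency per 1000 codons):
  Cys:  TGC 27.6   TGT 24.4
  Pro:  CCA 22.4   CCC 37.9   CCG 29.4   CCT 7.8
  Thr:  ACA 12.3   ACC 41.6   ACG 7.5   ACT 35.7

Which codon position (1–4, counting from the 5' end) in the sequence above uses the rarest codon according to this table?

Codon 1 ACA (Thr): 12.3 per 1000.
Codon 2 TGC (Cys): 27.6 per 1000.
Codon 3 CCA (Pro): 22.4 per 1000.
Codon 4 TGT (Cys): 24.4 per 1000.
Lowest frequency is 12.3 at codon 1.

1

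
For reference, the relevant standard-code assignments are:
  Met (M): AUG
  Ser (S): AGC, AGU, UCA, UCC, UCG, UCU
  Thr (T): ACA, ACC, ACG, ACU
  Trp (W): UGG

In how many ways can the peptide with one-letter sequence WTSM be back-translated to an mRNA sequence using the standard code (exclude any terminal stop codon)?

Trp: 1 codon.
Thr: 4 codons.
Ser: 6 codons.
Met: 1 codon.
1 × 4 × 6 × 1 = 24.

24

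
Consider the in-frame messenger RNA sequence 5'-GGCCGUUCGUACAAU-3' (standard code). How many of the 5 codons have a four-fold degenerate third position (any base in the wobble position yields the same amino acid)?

3

Codon 1 GGC (Gly): third position 4-fold.
Codon 2 CGU (Arg): third position 4-fold.
Codon 3 UCG (Ser): third position 4-fold.
Codon 4 UAC (Tyr): third position 2-fold.
Codon 5 AAU (Asn): third position 2-fold.
Four-fold degenerate third positions: 3.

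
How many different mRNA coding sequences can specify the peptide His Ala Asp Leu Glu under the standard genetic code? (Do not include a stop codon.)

192

His: 2 codons.
Ala: 4 codons.
Asp: 2 codons.
Leu: 6 codons.
Glu: 2 codons.
2 × 4 × 2 × 6 × 2 = 192.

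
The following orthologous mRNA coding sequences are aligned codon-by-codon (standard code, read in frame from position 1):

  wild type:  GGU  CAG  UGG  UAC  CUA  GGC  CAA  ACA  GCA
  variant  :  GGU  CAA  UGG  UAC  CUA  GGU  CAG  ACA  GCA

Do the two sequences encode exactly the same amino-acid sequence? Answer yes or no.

Codon 1: GGU Gly / GGU Gly — identical.
Codon 2: CAG Gln / CAA Gln — synonymous.
Codon 3: UGG Trp / UGG Trp — identical.
Codon 4: UAC Tyr / UAC Tyr — identical.
Codon 5: CUA Leu / CUA Leu — identical.
Codon 6: GGC Gly / GGU Gly — synonymous.
Codon 7: CAA Gln / CAG Gln — synonymous.
Codon 8: ACA Thr / ACA Thr — identical.
Codon 9: GCA Ala / GCA Ala — identical.
Nonsynonymous differences: 0 → same protein.

yes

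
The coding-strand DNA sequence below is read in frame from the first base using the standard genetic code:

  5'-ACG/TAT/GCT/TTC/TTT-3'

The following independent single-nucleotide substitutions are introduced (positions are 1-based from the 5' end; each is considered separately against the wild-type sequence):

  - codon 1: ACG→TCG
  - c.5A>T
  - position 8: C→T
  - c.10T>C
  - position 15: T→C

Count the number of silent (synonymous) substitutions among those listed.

Codon 1: ACG (Thr) → TCG (Ser) — missense.
Codon 2: TAT (Tyr) → TTT (Phe) — missense.
Codon 3: GCT (Ala) → GTT (Val) — missense.
Codon 4: TTC (Phe) → CTC (Leu) — missense.
Codon 5: TTT (Phe) → TTC (Phe) — synonymous.
Synonymous: 1 of 5.

1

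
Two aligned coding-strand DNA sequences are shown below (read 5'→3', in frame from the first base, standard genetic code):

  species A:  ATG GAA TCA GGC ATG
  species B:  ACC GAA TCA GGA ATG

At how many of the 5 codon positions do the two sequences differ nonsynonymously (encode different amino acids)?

Codon 1: ATG Met / ACC Thr — nonsynonymous.
Codon 2: GAA Glu / GAA Glu — identical.
Codon 3: TCA Ser / TCA Ser — identical.
Codon 4: GGC Gly / GGA Gly — synonymous.
Codon 5: ATG Met / ATG Met — identical.
Nonsynonymous differences: 1.

1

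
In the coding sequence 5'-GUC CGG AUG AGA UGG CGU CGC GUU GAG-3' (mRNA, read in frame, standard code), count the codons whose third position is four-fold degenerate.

5

Codon 1 GUC (Val): third position 4-fold.
Codon 2 CGG (Arg): third position 4-fold.
Codon 3 AUG (Met): third position 1-fold.
Codon 4 AGA (Arg): third position 2-fold.
Codon 5 UGG (Trp): third position 1-fold.
Codon 6 CGU (Arg): third position 4-fold.
Codon 7 CGC (Arg): third position 4-fold.
Codon 8 GUU (Val): third position 4-fold.
Codon 9 GAG (Glu): third position 2-fold.
Four-fold degenerate third positions: 5.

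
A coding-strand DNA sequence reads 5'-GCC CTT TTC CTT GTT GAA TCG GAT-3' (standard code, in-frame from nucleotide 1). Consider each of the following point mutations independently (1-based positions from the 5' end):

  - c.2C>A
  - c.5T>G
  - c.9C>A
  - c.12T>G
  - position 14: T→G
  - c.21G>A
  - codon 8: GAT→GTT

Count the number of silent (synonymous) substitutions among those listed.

2

Codon 1: GCC (Ala) → GAC (Asp) — missense.
Codon 2: CTT (Leu) → CGT (Arg) — missense.
Codon 3: TTC (Phe) → TTA (Leu) — missense.
Codon 4: CTT (Leu) → CTG (Leu) — synonymous.
Codon 5: GTT (Val) → GGT (Gly) — missense.
Codon 7: TCG (Ser) → TCA (Ser) — synonymous.
Codon 8: GAT (Asp) → GTT (Val) — missense.
Synonymous: 2 of 7.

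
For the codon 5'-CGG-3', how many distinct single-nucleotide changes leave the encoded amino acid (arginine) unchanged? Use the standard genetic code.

4

Position 1: AGG → 1 synonymous.
Position 2: none → 0 synonymous.
Position 3: CGT, CGC, CGA → 3 synonymous.
Total: 1 + 0 + 3 = 4.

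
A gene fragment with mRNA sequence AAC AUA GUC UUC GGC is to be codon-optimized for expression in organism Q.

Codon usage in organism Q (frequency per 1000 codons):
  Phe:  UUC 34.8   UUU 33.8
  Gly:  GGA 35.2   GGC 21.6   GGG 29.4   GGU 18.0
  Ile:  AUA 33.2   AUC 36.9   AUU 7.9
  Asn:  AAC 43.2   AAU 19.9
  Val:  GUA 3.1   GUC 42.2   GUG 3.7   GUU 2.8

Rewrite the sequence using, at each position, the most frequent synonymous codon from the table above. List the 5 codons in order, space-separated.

Codon 1 (Asn): best is AAC at 43.2.
Codon 2 (Ile): best is AUC at 36.9.
Codon 3 (Val): best is GUC at 42.2.
Codon 4 (Phe): best is UUC at 34.8.
Codon 5 (Gly): best is GGA at 35.2.

AAC AUC GUC UUC GGA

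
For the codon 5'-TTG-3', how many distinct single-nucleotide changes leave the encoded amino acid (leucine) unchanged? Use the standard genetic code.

Position 1: CTG → 1 synonymous.
Position 2: none → 0 synonymous.
Position 3: TTA → 1 synonymous.
Total: 1 + 0 + 1 = 2.

2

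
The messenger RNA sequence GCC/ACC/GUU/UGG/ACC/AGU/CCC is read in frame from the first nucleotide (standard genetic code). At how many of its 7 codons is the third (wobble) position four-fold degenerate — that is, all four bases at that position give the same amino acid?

Codon 1 GCC (Ala): third position 4-fold.
Codon 2 ACC (Thr): third position 4-fold.
Codon 3 GUU (Val): third position 4-fold.
Codon 4 UGG (Trp): third position 1-fold.
Codon 5 ACC (Thr): third position 4-fold.
Codon 6 AGU (Ser): third position 2-fold.
Codon 7 CCC (Pro): third position 4-fold.
Four-fold degenerate third positions: 5.

5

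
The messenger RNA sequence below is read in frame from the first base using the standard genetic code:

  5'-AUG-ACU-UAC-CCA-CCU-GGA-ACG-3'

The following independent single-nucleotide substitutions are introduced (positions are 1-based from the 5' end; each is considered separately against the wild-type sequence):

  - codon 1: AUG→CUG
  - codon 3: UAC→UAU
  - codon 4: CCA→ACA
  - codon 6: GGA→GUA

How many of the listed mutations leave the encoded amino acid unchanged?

1

Codon 1: AUG (Met) → CUG (Leu) — missense.
Codon 3: UAC (Tyr) → UAU (Tyr) — synonymous.
Codon 4: CCA (Pro) → ACA (Thr) — missense.
Codon 6: GGA (Gly) → GUA (Val) — missense.
Synonymous: 1 of 4.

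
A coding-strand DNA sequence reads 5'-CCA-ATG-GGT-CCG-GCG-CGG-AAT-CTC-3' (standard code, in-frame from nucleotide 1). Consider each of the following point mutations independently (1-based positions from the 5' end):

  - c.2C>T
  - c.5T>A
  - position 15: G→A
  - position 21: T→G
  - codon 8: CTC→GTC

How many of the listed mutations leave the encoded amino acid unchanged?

1

Codon 1: CCA (Pro) → CTA (Leu) — missense.
Codon 2: ATG (Met) → AAG (Lys) — missense.
Codon 5: GCG (Ala) → GCA (Ala) — synonymous.
Codon 7: AAT (Asn) → AAG (Lys) — missense.
Codon 8: CTC (Leu) → GTC (Val) — missense.
Synonymous: 1 of 5.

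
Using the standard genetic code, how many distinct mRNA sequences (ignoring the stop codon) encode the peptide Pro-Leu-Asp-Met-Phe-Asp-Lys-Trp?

Pro: 4 codons.
Leu: 6 codons.
Asp: 2 codons.
Met: 1 codon.
Phe: 2 codons.
Asp: 2 codons.
Lys: 2 codons.
Trp: 1 codon.
4 × 6 × 2 × 1 × 2 × 2 × 2 × 1 = 384.

384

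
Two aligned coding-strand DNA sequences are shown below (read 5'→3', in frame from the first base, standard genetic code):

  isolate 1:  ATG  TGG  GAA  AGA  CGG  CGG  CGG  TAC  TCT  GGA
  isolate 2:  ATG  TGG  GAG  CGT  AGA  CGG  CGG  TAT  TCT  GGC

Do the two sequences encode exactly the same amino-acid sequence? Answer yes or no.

yes

Codon 1: ATG Met / ATG Met — identical.
Codon 2: TGG Trp / TGG Trp — identical.
Codon 3: GAA Glu / GAG Glu — synonymous.
Codon 4: AGA Arg / CGT Arg — synonymous.
Codon 5: CGG Arg / AGA Arg — synonymous.
Codon 6: CGG Arg / CGG Arg — identical.
Codon 7: CGG Arg / CGG Arg — identical.
Codon 8: TAC Tyr / TAT Tyr — synonymous.
Codon 9: TCT Ser / TCT Ser — identical.
Codon 10: GGA Gly / GGC Gly — synonymous.
Nonsynonymous differences: 0 → same protein.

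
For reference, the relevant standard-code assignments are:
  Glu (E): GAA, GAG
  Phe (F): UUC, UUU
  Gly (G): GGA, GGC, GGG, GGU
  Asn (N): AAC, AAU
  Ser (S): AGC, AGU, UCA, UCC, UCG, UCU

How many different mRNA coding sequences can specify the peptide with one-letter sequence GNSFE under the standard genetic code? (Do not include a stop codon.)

Gly: 4 codons.
Asn: 2 codons.
Ser: 6 codons.
Phe: 2 codons.
Glu: 2 codons.
4 × 2 × 6 × 2 × 2 = 192.

192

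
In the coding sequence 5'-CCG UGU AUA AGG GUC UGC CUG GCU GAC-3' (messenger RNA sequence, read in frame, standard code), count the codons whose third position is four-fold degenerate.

4

Codon 1 CCG (Pro): third position 4-fold.
Codon 2 UGU (Cys): third position 2-fold.
Codon 3 AUA (Ile): third position 3-fold.
Codon 4 AGG (Arg): third position 2-fold.
Codon 5 GUC (Val): third position 4-fold.
Codon 6 UGC (Cys): third position 2-fold.
Codon 7 CUG (Leu): third position 4-fold.
Codon 8 GCU (Ala): third position 4-fold.
Codon 9 GAC (Asp): third position 2-fold.
Four-fold degenerate third positions: 4.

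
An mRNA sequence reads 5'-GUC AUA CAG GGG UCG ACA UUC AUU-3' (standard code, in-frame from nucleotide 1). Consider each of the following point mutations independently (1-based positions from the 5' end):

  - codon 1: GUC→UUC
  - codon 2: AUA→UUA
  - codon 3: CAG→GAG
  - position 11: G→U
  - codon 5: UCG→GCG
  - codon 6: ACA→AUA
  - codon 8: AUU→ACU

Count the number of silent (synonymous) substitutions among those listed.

0

Codon 1: GUC (Val) → UUC (Phe) — missense.
Codon 2: AUA (Ile) → UUA (Leu) — missense.
Codon 3: CAG (Gln) → GAG (Glu) — missense.
Codon 4: GGG (Gly) → GUG (Val) — missense.
Codon 5: UCG (Ser) → GCG (Ala) — missense.
Codon 6: ACA (Thr) → AUA (Ile) — missense.
Codon 8: AUU (Ile) → ACU (Thr) — missense.
Synonymous: 0 of 7.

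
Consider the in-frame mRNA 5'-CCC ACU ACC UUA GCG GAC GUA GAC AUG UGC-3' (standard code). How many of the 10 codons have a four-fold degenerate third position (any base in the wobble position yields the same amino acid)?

5

Codon 1 CCC (Pro): third position 4-fold.
Codon 2 ACU (Thr): third position 4-fold.
Codon 3 ACC (Thr): third position 4-fold.
Codon 4 UUA (Leu): third position 2-fold.
Codon 5 GCG (Ala): third position 4-fold.
Codon 6 GAC (Asp): third position 2-fold.
Codon 7 GUA (Val): third position 4-fold.
Codon 8 GAC (Asp): third position 2-fold.
Codon 9 AUG (Met): third position 1-fold.
Codon 10 UGC (Cys): third position 2-fold.
Four-fold degenerate third positions: 5.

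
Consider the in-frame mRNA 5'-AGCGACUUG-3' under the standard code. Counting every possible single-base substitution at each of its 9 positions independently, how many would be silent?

Codon 1 (AGC, Ser): 1 synonymous substitution.
Codon 2 (GAC, Asp): 1 synonymous substitution.
Codon 3 (UUG, Leu): 2 synonymous substitutions.
Total: 1 + 1 + 2 = 4.

4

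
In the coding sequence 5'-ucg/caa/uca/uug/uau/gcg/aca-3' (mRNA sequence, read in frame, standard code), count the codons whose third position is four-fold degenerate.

4

Codon 1 UCG (Ser): third position 4-fold.
Codon 2 CAA (Gln): third position 2-fold.
Codon 3 UCA (Ser): third position 4-fold.
Codon 4 UUG (Leu): third position 2-fold.
Codon 5 UAU (Tyr): third position 2-fold.
Codon 6 GCG (Ala): third position 4-fold.
Codon 7 ACA (Thr): third position 4-fold.
Four-fold degenerate third positions: 4.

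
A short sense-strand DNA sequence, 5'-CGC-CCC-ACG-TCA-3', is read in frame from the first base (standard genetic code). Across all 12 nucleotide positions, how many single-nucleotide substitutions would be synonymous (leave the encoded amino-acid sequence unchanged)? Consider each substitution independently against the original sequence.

12

Codon 1 (CGC, Arg): 3 synonymous substitutions.
Codon 2 (CCC, Pro): 3 synonymous substitutions.
Codon 3 (ACG, Thr): 3 synonymous substitutions.
Codon 4 (TCA, Ser): 3 synonymous substitutions.
Total: 3 + 3 + 3 + 3 = 12.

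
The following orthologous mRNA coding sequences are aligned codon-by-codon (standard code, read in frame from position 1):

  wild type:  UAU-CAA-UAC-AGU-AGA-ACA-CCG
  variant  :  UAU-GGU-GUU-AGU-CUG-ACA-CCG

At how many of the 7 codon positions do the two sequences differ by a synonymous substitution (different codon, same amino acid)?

0

Codon 1: UAU Tyr / UAU Tyr — identical.
Codon 2: CAA Gln / GGU Gly — nonsynonymous.
Codon 3: UAC Tyr / GUU Val — nonsynonymous.
Codon 4: AGU Ser / AGU Ser — identical.
Codon 5: AGA Arg / CUG Leu — nonsynonymous.
Codon 6: ACA Thr / ACA Thr — identical.
Codon 7: CCG Pro / CCG Pro — identical.
Synonymous differences: 0.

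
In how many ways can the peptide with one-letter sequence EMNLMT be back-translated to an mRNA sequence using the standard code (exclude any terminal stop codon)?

96

Glu: 2 codons.
Met: 1 codon.
Asn: 2 codons.
Leu: 6 codons.
Met: 1 codon.
Thr: 4 codons.
2 × 1 × 2 × 6 × 1 × 4 = 96.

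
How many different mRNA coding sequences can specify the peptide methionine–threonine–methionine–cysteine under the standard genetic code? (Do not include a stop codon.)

8

Met: 1 codon.
Thr: 4 codons.
Met: 1 codon.
Cys: 2 codons.
1 × 4 × 1 × 2 = 8.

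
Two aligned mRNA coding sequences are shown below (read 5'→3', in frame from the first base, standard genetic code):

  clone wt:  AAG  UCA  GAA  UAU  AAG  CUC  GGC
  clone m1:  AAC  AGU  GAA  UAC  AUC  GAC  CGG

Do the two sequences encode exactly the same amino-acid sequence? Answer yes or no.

Codon 1: AAG Lys / AAC Asn — nonsynonymous.
Codon 2: UCA Ser / AGU Ser — synonymous.
Codon 3: GAA Glu / GAA Glu — identical.
Codon 4: UAU Tyr / UAC Tyr — synonymous.
Codon 5: AAG Lys / AUC Ile — nonsynonymous.
Codon 6: CUC Leu / GAC Asp — nonsynonymous.
Codon 7: GGC Gly / CGG Arg — nonsynonymous.
Nonsynonymous differences: 4 → different protein.

no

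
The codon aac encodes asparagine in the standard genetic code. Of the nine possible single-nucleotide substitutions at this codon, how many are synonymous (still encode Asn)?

1

Position 1: none → 0 synonymous.
Position 2: none → 0 synonymous.
Position 3: AAU → 1 synonymous.
Total: 0 + 0 + 1 = 1.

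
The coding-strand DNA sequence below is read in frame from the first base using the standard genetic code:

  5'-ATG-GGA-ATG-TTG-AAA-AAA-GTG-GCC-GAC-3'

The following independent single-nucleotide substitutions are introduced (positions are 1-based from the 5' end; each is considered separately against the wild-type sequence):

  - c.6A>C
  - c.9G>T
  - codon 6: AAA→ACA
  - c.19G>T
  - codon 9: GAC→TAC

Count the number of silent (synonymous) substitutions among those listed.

1

Codon 2: GGA (Gly) → GGC (Gly) — synonymous.
Codon 3: ATG (Met) → ATT (Ile) — missense.
Codon 6: AAA (Lys) → ACA (Thr) — missense.
Codon 7: GTG (Val) → TTG (Leu) — missense.
Codon 9: GAC (Asp) → TAC (Tyr) — missense.
Synonymous: 1 of 5.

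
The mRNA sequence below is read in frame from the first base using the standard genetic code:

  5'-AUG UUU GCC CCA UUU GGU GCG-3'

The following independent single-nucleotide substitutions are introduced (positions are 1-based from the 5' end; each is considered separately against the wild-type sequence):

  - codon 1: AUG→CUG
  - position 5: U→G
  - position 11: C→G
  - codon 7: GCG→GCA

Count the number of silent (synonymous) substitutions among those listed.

Codon 1: AUG (Met) → CUG (Leu) — missense.
Codon 2: UUU (Phe) → UGU (Cys) — missense.
Codon 4: CCA (Pro) → CGA (Arg) — missense.
Codon 7: GCG (Ala) → GCA (Ala) — synonymous.
Synonymous: 1 of 4.

1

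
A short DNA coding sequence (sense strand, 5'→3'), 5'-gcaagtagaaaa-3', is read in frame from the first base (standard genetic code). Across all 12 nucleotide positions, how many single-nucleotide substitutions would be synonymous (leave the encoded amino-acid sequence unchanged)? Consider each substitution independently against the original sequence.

7

Codon 1 (GCA, Ala): 3 synonymous substitutions.
Codon 2 (AGT, Ser): 1 synonymous substitution.
Codon 3 (AGA, Arg): 2 synonymous substitutions.
Codon 4 (AAA, Lys): 1 synonymous substitution.
Total: 3 + 1 + 2 + 1 = 7.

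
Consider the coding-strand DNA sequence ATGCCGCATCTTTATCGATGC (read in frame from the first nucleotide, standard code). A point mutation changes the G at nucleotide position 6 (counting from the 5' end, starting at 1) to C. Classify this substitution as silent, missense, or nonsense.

silent

Position 6 falls in codon 2: CCG → Pro.
After the substitution the codon is CCC → Pro.
Both encode Pro, so the change is synonymous.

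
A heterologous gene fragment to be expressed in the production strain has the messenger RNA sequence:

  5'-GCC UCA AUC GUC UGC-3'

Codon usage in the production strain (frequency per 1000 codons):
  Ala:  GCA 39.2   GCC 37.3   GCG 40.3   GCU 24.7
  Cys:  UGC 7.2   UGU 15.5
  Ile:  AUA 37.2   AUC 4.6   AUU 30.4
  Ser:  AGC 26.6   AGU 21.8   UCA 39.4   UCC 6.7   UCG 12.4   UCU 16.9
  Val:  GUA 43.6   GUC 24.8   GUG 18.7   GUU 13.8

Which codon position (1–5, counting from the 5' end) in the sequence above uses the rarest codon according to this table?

3

Codon 1 GCC (Ala): 37.3 per 1000.
Codon 2 UCA (Ser): 39.4 per 1000.
Codon 3 AUC (Ile): 4.6 per 1000.
Codon 4 GUC (Val): 24.8 per 1000.
Codon 5 UGC (Cys): 7.2 per 1000.
Lowest frequency is 4.6 at codon 3.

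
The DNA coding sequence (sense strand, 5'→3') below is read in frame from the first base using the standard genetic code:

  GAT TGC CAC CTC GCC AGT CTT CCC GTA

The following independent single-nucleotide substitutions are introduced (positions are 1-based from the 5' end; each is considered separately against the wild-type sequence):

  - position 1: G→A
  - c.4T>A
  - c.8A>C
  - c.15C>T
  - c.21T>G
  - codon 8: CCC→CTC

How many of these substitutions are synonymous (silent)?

Codon 1: GAT (Asp) → AAT (Asn) — missense.
Codon 2: TGC (Cys) → AGC (Ser) — missense.
Codon 3: CAC (His) → CCC (Pro) — missense.
Codon 5: GCC (Ala) → GCT (Ala) — synonymous.
Codon 7: CTT (Leu) → CTG (Leu) — synonymous.
Codon 8: CCC (Pro) → CTC (Leu) — missense.
Synonymous: 2 of 6.

2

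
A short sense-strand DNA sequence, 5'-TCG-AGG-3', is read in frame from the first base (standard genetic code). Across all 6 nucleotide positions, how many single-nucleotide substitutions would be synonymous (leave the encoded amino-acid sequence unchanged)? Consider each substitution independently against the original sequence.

Codon 1 (TCG, Ser): 3 synonymous substitutions.
Codon 2 (AGG, Arg): 2 synonymous substitutions.
Total: 3 + 2 = 5.

5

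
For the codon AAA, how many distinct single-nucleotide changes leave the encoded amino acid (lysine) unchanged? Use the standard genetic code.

1

Position 1: none → 0 synonymous.
Position 2: none → 0 synonymous.
Position 3: AAG → 1 synonymous.
Total: 0 + 0 + 1 = 1.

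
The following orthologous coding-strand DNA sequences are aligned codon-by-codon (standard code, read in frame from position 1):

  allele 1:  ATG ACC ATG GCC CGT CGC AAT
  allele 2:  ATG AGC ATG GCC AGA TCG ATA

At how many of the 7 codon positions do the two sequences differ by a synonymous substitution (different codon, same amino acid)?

1

Codon 1: ATG Met / ATG Met — identical.
Codon 2: ACC Thr / AGC Ser — nonsynonymous.
Codon 3: ATG Met / ATG Met — identical.
Codon 4: GCC Ala / GCC Ala — identical.
Codon 5: CGT Arg / AGA Arg — synonymous.
Codon 6: CGC Arg / TCG Ser — nonsynonymous.
Codon 7: AAT Asn / ATA Ile — nonsynonymous.
Synonymous differences: 1.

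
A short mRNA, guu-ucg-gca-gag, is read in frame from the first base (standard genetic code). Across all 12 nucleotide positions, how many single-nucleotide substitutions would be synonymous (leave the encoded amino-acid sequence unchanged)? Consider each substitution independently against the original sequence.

10

Codon 1 (GUU, Val): 3 synonymous substitutions.
Codon 2 (UCG, Ser): 3 synonymous substitutions.
Codon 3 (GCA, Ala): 3 synonymous substitutions.
Codon 4 (GAG, Glu): 1 synonymous substitution.
Total: 3 + 3 + 3 + 1 = 10.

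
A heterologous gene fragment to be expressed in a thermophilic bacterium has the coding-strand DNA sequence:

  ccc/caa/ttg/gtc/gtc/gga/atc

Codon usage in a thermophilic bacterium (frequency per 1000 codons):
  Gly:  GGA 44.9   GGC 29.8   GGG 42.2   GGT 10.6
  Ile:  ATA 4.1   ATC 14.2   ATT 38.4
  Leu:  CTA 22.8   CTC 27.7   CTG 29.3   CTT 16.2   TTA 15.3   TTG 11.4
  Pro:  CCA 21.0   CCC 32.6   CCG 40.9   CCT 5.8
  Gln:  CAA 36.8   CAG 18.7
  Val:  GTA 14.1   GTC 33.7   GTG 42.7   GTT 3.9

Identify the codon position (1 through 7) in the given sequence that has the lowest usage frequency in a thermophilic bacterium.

3

Codon 1 CCC (Pro): 32.6 per 1000.
Codon 2 CAA (Gln): 36.8 per 1000.
Codon 3 TTG (Leu): 11.4 per 1000.
Codon 4 GTC (Val): 33.7 per 1000.
Codon 5 GTC (Val): 33.7 per 1000.
Codon 6 GGA (Gly): 44.9 per 1000.
Codon 7 ATC (Ile): 14.2 per 1000.
Lowest frequency is 11.4 at codon 3.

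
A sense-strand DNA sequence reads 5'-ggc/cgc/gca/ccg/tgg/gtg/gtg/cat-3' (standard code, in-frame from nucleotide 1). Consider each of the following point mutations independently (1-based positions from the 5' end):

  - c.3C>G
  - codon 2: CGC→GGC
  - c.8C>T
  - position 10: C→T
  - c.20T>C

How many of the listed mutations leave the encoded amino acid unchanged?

1

Codon 1: GGC (Gly) → GGG (Gly) — synonymous.
Codon 2: CGC (Arg) → GGC (Gly) — missense.
Codon 3: GCA (Ala) → GTA (Val) — missense.
Codon 4: CCG (Pro) → TCG (Ser) — missense.
Codon 7: GTG (Val) → GCG (Ala) — missense.
Synonymous: 1 of 5.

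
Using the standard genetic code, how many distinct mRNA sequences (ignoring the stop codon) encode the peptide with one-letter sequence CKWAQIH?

192

Cys: 2 codons.
Lys: 2 codons.
Trp: 1 codon.
Ala: 4 codons.
Gln: 2 codons.
Ile: 3 codons.
His: 2 codons.
2 × 2 × 1 × 4 × 2 × 3 × 2 = 192.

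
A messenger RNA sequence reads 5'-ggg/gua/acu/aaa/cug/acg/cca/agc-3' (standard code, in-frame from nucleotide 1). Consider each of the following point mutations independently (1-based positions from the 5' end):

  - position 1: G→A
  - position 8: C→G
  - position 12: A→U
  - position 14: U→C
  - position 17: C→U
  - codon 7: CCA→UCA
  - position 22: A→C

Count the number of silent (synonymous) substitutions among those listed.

0

Codon 1: GGG (Gly) → AGG (Arg) — missense.
Codon 3: ACU (Thr) → AGU (Ser) — missense.
Codon 4: AAA (Lys) → AAU (Asn) — missense.
Codon 5: CUG (Leu) → CCG (Pro) — missense.
Codon 6: ACG (Thr) → AUG (Met) — missense.
Codon 7: CCA (Pro) → UCA (Ser) — missense.
Codon 8: AGC (Ser) → CGC (Arg) — missense.
Synonymous: 0 of 7.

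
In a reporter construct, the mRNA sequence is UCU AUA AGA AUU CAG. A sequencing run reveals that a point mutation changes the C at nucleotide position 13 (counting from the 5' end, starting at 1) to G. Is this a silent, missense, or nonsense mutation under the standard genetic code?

Position 13 falls in codon 5: CAG → Gln.
After the substitution the codon is GAG → Glu.
Gln ≠ Glu, so this is a missense mutation.

missense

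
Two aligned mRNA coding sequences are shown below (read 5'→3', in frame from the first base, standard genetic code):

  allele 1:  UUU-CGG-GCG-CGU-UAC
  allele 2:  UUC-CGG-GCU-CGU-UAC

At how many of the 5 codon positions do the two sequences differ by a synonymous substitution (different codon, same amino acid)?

Codon 1: UUU Phe / UUC Phe — synonymous.
Codon 2: CGG Arg / CGG Arg — identical.
Codon 3: GCG Ala / GCU Ala — synonymous.
Codon 4: CGU Arg / CGU Arg — identical.
Codon 5: UAC Tyr / UAC Tyr — identical.
Synonymous differences: 2.

2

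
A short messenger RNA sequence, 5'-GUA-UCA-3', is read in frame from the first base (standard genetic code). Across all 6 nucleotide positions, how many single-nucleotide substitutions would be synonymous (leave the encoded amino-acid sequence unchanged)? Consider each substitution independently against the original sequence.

Codon 1 (GUA, Val): 3 synonymous substitutions.
Codon 2 (UCA, Ser): 3 synonymous substitutions.
Total: 3 + 3 = 6.

6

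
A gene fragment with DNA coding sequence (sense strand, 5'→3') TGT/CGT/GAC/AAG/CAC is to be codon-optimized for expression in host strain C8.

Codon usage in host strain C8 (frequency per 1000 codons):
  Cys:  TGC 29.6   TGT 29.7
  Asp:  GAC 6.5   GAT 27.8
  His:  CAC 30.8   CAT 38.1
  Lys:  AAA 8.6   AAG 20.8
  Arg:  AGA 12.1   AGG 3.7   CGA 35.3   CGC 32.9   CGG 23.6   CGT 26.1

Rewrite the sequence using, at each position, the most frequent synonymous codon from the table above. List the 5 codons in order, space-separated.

TGT CGA GAT AAG CAT

Codon 1 (Cys): best is TGT at 29.7.
Codon 2 (Arg): best is CGA at 35.3.
Codon 3 (Asp): best is GAT at 27.8.
Codon 4 (Lys): best is AAG at 20.8.
Codon 5 (His): best is CAT at 38.1.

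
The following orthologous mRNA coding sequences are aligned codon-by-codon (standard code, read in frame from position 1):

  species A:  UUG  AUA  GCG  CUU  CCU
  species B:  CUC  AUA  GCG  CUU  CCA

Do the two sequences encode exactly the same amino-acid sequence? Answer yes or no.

Codon 1: UUG Leu / CUC Leu — synonymous.
Codon 2: AUA Ile / AUA Ile — identical.
Codon 3: GCG Ala / GCG Ala — identical.
Codon 4: CUU Leu / CUU Leu — identical.
Codon 5: CCU Pro / CCA Pro — synonymous.
Nonsynonymous differences: 0 → same protein.

yes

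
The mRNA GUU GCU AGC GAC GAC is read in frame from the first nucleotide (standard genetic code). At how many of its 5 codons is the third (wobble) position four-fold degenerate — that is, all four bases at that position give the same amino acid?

2

Codon 1 GUU (Val): third position 4-fold.
Codon 2 GCU (Ala): third position 4-fold.
Codon 3 AGC (Ser): third position 2-fold.
Codon 4 GAC (Asp): third position 2-fold.
Codon 5 GAC (Asp): third position 2-fold.
Four-fold degenerate third positions: 2.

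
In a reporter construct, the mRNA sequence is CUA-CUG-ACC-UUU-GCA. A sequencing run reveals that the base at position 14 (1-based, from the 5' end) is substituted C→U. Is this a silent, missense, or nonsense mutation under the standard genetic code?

Position 14 falls in codon 5: GCA → Ala.
After the substitution the codon is GUA → Val.
Ala ≠ Val, so this is a missense mutation.

missense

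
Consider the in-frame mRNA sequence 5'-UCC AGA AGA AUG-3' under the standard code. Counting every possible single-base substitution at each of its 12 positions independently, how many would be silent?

Codon 1 (UCC, Ser): 3 synonymous substitutions.
Codon 2 (AGA, Arg): 2 synonymous substitutions.
Codon 3 (AGA, Arg): 2 synonymous substitutions.
Codon 4 (AUG, Met): 0 synonymous substitutions.
Total: 3 + 2 + 2 + 0 = 7.

7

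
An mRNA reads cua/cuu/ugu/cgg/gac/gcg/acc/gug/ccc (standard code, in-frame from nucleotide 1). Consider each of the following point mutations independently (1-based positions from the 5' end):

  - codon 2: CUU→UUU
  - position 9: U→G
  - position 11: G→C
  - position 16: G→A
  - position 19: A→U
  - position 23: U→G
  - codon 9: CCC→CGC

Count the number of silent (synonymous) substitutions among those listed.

Codon 2: CUU (Leu) → UUU (Phe) — missense.
Codon 3: UGU (Cys) → UGG (Trp) — missense.
Codon 4: CGG (Arg) → CCG (Pro) — missense.
Codon 6: GCG (Ala) → ACG (Thr) — missense.
Codon 7: ACC (Thr) → UCC (Ser) — missense.
Codon 8: GUG (Val) → GGG (Gly) — missense.
Codon 9: CCC (Pro) → CGC (Arg) — missense.
Synonymous: 0 of 7.

0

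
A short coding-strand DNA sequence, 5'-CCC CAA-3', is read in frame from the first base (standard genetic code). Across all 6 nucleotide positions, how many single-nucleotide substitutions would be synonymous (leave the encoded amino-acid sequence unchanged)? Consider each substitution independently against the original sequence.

4

Codon 1 (CCC, Pro): 3 synonymous substitutions.
Codon 2 (CAA, Gln): 1 synonymous substitution.
Total: 3 + 1 = 4.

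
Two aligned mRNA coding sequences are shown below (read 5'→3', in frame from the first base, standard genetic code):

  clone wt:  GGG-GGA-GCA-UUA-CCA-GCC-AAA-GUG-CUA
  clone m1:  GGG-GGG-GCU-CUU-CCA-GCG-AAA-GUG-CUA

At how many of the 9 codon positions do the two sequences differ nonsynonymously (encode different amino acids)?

0

Codon 1: GGG Gly / GGG Gly — identical.
Codon 2: GGA Gly / GGG Gly — synonymous.
Codon 3: GCA Ala / GCU Ala — synonymous.
Codon 4: UUA Leu / CUU Leu — synonymous.
Codon 5: CCA Pro / CCA Pro — identical.
Codon 6: GCC Ala / GCG Ala — synonymous.
Codon 7: AAA Lys / AAA Lys — identical.
Codon 8: GUG Val / GUG Val — identical.
Codon 9: CUA Leu / CUA Leu — identical.
Nonsynonymous differences: 0.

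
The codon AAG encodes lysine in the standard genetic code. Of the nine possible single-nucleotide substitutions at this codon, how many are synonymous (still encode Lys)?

1

Position 1: none → 0 synonymous.
Position 2: none → 0 synonymous.
Position 3: AAA → 1 synonymous.
Total: 0 + 0 + 1 = 1.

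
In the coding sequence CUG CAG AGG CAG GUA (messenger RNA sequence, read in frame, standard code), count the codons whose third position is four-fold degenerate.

2

Codon 1 CUG (Leu): third position 4-fold.
Codon 2 CAG (Gln): third position 2-fold.
Codon 3 AGG (Arg): third position 2-fold.
Codon 4 CAG (Gln): third position 2-fold.
Codon 5 GUA (Val): third position 4-fold.
Four-fold degenerate third positions: 2.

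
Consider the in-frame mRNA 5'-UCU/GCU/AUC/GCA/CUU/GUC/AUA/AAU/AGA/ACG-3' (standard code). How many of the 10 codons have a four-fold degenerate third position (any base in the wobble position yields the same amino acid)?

Codon 1 UCU (Ser): third position 4-fold.
Codon 2 GCU (Ala): third position 4-fold.
Codon 3 AUC (Ile): third position 3-fold.
Codon 4 GCA (Ala): third position 4-fold.
Codon 5 CUU (Leu): third position 4-fold.
Codon 6 GUC (Val): third position 4-fold.
Codon 7 AUA (Ile): third position 3-fold.
Codon 8 AAU (Asn): third position 2-fold.
Codon 9 AGA (Arg): third position 2-fold.
Codon 10 ACG (Thr): third position 4-fold.
Four-fold degenerate third positions: 6.

6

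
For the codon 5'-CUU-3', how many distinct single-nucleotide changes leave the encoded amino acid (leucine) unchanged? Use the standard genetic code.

Position 1: none → 0 synonymous.
Position 2: none → 0 synonymous.
Position 3: CUC, CUA, CUG → 3 synonymous.
Total: 0 + 0 + 3 = 3.

3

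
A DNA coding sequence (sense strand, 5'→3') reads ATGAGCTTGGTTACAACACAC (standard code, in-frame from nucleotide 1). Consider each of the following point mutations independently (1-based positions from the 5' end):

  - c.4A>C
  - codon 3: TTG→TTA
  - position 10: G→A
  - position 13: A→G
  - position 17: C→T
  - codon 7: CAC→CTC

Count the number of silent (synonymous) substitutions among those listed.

1

Codon 2: AGC (Ser) → CGC (Arg) — missense.
Codon 3: TTG (Leu) → TTA (Leu) — synonymous.
Codon 4: GTT (Val) → ATT (Ile) — missense.
Codon 5: ACA (Thr) → GCA (Ala) — missense.
Codon 6: ACA (Thr) → ATA (Ile) — missense.
Codon 7: CAC (His) → CTC (Leu) — missense.
Synonymous: 1 of 6.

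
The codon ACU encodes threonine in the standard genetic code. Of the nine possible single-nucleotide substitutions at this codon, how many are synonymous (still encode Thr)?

Position 1: none → 0 synonymous.
Position 2: none → 0 synonymous.
Position 3: ACC, ACA, ACG → 3 synonymous.
Total: 0 + 0 + 3 = 3.

3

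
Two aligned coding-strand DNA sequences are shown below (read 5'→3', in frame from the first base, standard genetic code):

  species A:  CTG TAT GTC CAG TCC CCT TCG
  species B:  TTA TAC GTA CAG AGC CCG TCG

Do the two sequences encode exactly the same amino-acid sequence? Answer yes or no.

Codon 1: CTG Leu / TTA Leu — synonymous.
Codon 2: TAT Tyr / TAC Tyr — synonymous.
Codon 3: GTC Val / GTA Val — synonymous.
Codon 4: CAG Gln / CAG Gln — identical.
Codon 5: TCC Ser / AGC Ser — synonymous.
Codon 6: CCT Pro / CCG Pro — synonymous.
Codon 7: TCG Ser / TCG Ser — identical.
Nonsynonymous differences: 0 → same protein.

yes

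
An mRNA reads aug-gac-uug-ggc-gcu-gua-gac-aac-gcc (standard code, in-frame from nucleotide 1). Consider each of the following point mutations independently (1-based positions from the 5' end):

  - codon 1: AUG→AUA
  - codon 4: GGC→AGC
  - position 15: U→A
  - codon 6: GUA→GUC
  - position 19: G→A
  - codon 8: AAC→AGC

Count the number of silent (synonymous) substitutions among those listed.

2

Codon 1: AUG (Met) → AUA (Ile) — missense.
Codon 4: GGC (Gly) → AGC (Ser) — missense.
Codon 5: GCU (Ala) → GCA (Ala) — synonymous.
Codon 6: GUA (Val) → GUC (Val) — synonymous.
Codon 7: GAC (Asp) → AAC (Asn) — missense.
Codon 8: AAC (Asn) → AGC (Ser) — missense.
Synonymous: 2 of 6.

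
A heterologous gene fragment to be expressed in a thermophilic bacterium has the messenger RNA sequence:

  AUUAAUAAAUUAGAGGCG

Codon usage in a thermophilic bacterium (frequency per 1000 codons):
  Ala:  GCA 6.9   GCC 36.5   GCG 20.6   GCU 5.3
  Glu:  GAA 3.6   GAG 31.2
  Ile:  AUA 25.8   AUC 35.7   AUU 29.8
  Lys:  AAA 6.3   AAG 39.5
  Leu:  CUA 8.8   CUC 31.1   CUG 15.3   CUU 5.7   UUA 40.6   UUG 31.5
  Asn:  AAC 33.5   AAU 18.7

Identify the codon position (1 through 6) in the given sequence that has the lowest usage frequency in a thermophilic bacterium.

3

Codon 1 AUU (Ile): 29.8 per 1000.
Codon 2 AAU (Asn): 18.7 per 1000.
Codon 3 AAA (Lys): 6.3 per 1000.
Codon 4 UUA (Leu): 40.6 per 1000.
Codon 5 GAG (Glu): 31.2 per 1000.
Codon 6 GCG (Ala): 20.6 per 1000.
Lowest frequency is 6.3 at codon 3.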